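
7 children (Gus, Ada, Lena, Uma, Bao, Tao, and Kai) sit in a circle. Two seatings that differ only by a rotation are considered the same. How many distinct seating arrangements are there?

Around a circle, 7 distinct people have 7!/7 = (6)! = 720 rotationally distinct seatings.

720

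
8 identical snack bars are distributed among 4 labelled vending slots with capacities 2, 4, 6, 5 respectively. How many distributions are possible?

76

By stars and bars, unrestricted non-negative solutions to x_1+…+x_4 = 8 number C(8+3,3) = 165.
Subtract solutions that violate a single cap (substitute x_i' = x_i − (cap_i+1)): x_1 ≥ 3 gives C(8,3) = 56; x_2 ≥ 5 gives C(6,3) = 20; x_3 ≥ 7 gives C(4,3) = 4; x_4 ≥ 6 gives C(5,3) = 10. Together 90.
Add back pairs where two caps are both exceeded: 1 + 0 + 0 + 0 + 0 + 0 = 1.
By inclusion–exclusion the count is 165 − 90 + 1 = 76.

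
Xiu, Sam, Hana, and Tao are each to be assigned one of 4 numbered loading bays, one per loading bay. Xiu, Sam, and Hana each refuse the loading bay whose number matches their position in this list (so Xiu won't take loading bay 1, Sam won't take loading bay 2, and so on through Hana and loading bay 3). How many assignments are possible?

11

Let Aᵢ (for i ∈ {1, 2, 3}) be the placements that put person i in their forbidden loading bay. Any j of these fix j positions, leaving (4−j)! ways to fill the rest, and there are C(3,j) ways to pick which j.
By inclusion–exclusion, the number of valid placements is Σ_{j=0}^{3} (−1)^j C(3,j)·(4−j)!.
Computing: 24 − 18 + 6 − 1 = 11.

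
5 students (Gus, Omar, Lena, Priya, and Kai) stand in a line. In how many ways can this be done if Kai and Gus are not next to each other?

72

Of the 5! = 120 arrangements, those with Kai and Gus adjacent number 2 × 4! = 48 (treat the pair as a block with 2 internal orders).
So 120 − 48 = 72 arrangements keep them apart.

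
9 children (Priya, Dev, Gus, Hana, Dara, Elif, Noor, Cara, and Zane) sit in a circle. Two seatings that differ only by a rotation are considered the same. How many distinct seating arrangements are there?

Seat Priya anywhere (absorbing the rotational symmetry), then permute the other 8: (8)! = 40320.

40320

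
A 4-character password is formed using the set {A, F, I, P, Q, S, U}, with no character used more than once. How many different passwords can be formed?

Choose and order 4 of the 7 symbols: the first character has 7 options, the next 6, then 5, 4.
That product is 7 × 6 × 5 × 4 = 840.

840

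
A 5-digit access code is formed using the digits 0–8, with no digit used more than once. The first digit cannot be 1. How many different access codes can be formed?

13440

The first digit has 9−1 = 8 choices (anything except 1).
The remaining 4 digits are filled from the other 8 symbols without repetition: 8 × 7 × 6 × 5 = 1680.
Total: 8 × 1680 = 13440.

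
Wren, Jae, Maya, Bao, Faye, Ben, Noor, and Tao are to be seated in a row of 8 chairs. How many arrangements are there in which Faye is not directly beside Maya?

30240

Of the 8! = 40320 arrangements, those with Faye and Maya adjacent number 2 × 7! = 10080 (treat the pair as a block with 2 internal orders).
Complementary counting: 40320 − 10080 = 30240.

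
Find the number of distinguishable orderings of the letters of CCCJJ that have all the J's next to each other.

4

Treat the 2 copies of J as a single block. The multiset to arrange is then {JJ, C, C, C}, 4 items in all.
That gives (4)!/(3!) = 4 arrangements.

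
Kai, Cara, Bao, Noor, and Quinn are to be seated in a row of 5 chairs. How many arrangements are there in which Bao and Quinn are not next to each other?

There are 5! = 120 arrangements in all. If Bao and Quinn are adjacent, merging them into one block gives 2·(4)! = 48 arrangements.
Complementary counting: 120 − 48 = 72.

72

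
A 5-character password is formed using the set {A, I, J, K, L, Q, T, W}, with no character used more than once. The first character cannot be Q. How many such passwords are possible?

5880

The first character has 8−1 = 7 choices (anything except Q).
The remaining 4 characters are filled from the other 7 symbols without repetition: 7 × 6 × 5 × 4 = 840.
Total: 7 × 840 = 5880.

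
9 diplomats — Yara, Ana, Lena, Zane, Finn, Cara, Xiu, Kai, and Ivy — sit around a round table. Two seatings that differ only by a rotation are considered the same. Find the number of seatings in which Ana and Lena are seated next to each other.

Treat {Ana, Lena} as one unit (2 internal orders) and seat the resulting 8 units around the table: (7)! circular arrangements.
So 2 × (7)! = 2 × 5040 = 10080.

10080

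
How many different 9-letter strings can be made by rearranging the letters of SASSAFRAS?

SASSAFRAS has 9 letters with A appearing 3 times and S appearing 4 times.
Dividing 9! = 362880 by 4!·3! = 144 for the repeated letters gives 2520.

2520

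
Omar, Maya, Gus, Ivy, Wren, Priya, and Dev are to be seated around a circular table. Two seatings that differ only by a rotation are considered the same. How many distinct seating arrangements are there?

Seat Omar anywhere (absorbing the rotational symmetry), then permute the other 6: (6)! = 720.

720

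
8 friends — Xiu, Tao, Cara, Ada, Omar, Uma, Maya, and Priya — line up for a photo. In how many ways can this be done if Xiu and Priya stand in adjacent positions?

Place the 6 others and the Xiu-Priya pair as 7 objects in a line; the pair has 2 internal arrangements.
That gives 2 × 7! = 2 × 5040 = 10080.

10080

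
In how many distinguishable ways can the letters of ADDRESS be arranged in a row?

ADDRESS has 7 letters with D appearing twice and S appearing twice.
The number of distinct arrangements is 7!/(2!·2!) = 5040/4 = 1260.

1260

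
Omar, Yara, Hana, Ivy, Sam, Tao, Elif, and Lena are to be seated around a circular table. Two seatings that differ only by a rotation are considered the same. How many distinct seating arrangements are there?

5040

Seat Omar anywhere (absorbing the rotational symmetry), then permute the other 7: (7)! = 5040.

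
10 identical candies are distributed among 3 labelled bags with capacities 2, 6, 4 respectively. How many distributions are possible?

Without the upper bounds there are C(12,2) = 66 ways to split 10 among 3 bags.
Subtract solutions that violate a single cap (substitute x_i' = x_i − (cap_i+1)): x_1 ≥ 3 gives C(9,2) = 36; x_2 ≥ 7 gives C(5,2) = 10; x_3 ≥ 5 gives C(7,2) = 21. Together 67.
Add back pairs where two caps are both exceeded: 1 + 6 + 0 = 7.
By inclusion–exclusion the count is 66 − 67 + 7 = 6.

6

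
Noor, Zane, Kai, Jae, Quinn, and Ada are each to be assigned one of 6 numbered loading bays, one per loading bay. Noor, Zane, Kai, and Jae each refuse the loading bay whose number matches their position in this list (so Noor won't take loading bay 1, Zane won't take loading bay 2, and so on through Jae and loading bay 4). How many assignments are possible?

Let Aᵢ (for 1 ≤ i ≤ 4) be the placements that put person i in their forbidden loading bay. Any j of these fix j positions, leaving (6−j)! ways to fill the rest, and there are C(4,j) ways to pick which j.
By inclusion–exclusion, the number of valid placements is Σ_{j=0}^{4} (−1)^j C(4,j)·(6−j)!.
Computing: 720 − 480 + 144 − 24 + 2 = 362.

362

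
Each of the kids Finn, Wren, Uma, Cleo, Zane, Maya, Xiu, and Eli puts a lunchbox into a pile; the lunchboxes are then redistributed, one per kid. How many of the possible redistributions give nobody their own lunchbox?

14833

Let Aᵢ be the assignments in which kid i gets their own lunchbox. We want the size of the complement of A₁∪…∪A_8.
By inclusion–exclusion this is Σ_{j=0}^{8} (−1)^j C(8,j)·(8−j)!.
Computing: 40320 − 40320 + 20160 − 6720 + 1680 − 336 + 56 − 8 + 1 = 14833.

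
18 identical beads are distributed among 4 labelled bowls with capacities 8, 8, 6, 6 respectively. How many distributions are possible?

Without the upper bounds there are C(21,3) = 1330 ways to split 18 among 4 bowls.
Subtract solutions that violate a single cap (substitute x_i' = x_i − (cap_i+1)): x_1 ≥ 9 gives C(12,3) = 220; x_2 ≥ 9 gives C(12,3) = 220; x_3 ≥ 7 gives C(14,3) = 364; x_4 ≥ 7 gives C(14,3) = 364. Together 1168.
Add back pairs where two caps are both exceeded: 1 + 10 + 10 + 10 + 10 + 35 = 76.
By inclusion–exclusion the count is 1330 − 1168 + 76 = 238.

238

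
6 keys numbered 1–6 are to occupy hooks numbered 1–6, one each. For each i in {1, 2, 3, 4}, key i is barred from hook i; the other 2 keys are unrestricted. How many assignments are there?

362

Let Aᵢ (for 1 ≤ i ≤ 4) be the placements that put key i in its forbidden hook. Any j of these fix j positions, leaving (6−j)! ways to fill the rest, and there are C(4,j) ways to pick which j.
By inclusion–exclusion, the number of valid placements is Σ_{j=0}^{4} (−1)^j C(4,j)·(6−j)!.
Computing: 720 − 480 + 144 − 24 + 2 = 362.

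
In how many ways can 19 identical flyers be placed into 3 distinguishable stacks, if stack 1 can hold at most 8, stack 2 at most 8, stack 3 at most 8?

By stars and bars, unrestricted non-negative solutions to x_1+…+x_3 = 19 number C(19+2,2) = 210.
Subtract solutions that violate a single cap (substitute x_i' = x_i − (cap_i+1)): x_1 ≥ 9 gives C(12,2) = 66; x_2 ≥ 9 gives C(12,2) = 66; x_3 ≥ 9 gives C(12,2) = 66. Together 198.
Add back pairs where two caps are both exceeded: 3 + 3 + 3 = 9.
By inclusion–exclusion the count is 210 − 198 + 9 = 21.

21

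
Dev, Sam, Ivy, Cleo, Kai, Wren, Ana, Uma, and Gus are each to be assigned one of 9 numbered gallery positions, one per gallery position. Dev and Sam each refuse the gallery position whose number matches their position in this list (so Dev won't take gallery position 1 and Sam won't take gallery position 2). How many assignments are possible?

287280

Let Aᵢ (for i ∈ {1, 2}) be the placements that put person i in their forbidden gallery position. Any j of these fix j positions, leaving (9−j)! ways to fill the rest, and there are C(2,j) ways to pick which j.
By inclusion–exclusion, the number of valid placements is Σ_{j=0}^{2} (−1)^j C(2,j)·(9−j)!.
Computing: 362880 − 80640 + 5040 = 287280.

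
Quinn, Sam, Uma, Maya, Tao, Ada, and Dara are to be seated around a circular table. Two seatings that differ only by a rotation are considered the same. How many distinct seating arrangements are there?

720

Seat Quinn anywhere (absorbing the rotational symmetry), then permute the other 6: (6)! = 720.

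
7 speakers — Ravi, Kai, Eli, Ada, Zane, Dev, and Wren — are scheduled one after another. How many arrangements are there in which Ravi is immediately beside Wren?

1440

Place the 5 others and the Ravi-Wren pair as 6 objects in a line; the pair has 2 internal arrangements.
That gives 2 × 6! = 2 × 720 = 1440.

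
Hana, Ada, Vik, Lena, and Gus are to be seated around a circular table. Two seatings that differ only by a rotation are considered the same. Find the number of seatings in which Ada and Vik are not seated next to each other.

12

Without the restriction there are (4)! = 24 seatings.
Those with Ada next to Vik: fuse the pair into one unit and seat 4 units around a circle — 2·(3)! = 12.
Subtracting, 24 − 12 = 12.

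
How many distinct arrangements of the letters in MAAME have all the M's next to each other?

12

Treat the 2 copies of M as a single block. The multiset to arrange is then {MM, A, A, E}, 4 items in all.
That gives (4)!/(2!) = 12 arrangements.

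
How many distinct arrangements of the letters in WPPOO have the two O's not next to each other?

Total arrangements of WPPOO: 5!/(2!·2!) = 30.
If the two O's are adjacent, glue them into one block, leaving 4 items to arrange: (4)!/(2!) = 12 ways.
Hence 30 − 12 = 18.

18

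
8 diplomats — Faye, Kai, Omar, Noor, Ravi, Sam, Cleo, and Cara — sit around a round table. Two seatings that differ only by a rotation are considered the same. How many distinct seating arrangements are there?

5040

Around a circle, 8 distinct people have 8!/8 = (7)! = 5040 rotationally distinct seatings.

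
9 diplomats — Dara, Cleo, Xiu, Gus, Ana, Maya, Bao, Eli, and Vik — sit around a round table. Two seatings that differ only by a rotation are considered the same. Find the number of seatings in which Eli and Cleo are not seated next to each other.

Without the restriction there are (8)! = 40320 seatings.
Seatings with Eli beside Cleo: treat them as a block with 2 internal orders, giving 2 × (7)! = 10080.
Subtracting, 40320 − 10080 = 30240.

30240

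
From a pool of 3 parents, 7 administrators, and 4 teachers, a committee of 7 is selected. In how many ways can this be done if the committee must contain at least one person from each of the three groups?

2982

Total 7-person selections from all 14: C(14,7) = 3432.
Subtract selections that omit an entire group: no parents → C(11,7) = 330; no administrators → C(7,7) = 1; no teachers → C(10,7) = 120.
Add back selections omitting two groups (i.e. drawn from a single group): C(3,7) + C(7,7) + C(4,7) = 1.
By inclusion–exclusion: 3432 − 451 + 1 = 2982.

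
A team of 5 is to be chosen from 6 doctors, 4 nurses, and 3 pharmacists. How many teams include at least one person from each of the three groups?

Unrestricted: C(13,5) = 1287 ways to pick any 5 of the 13.
Subtract selections that omit an entire group: no doctors → C(7,5) = 21; no nurses → C(9,5) = 126; no pharmacists → C(10,5) = 252.
Add back selections omitting two groups (i.e. drawn from a single group): C(6,5) + C(4,5) + C(3,5) = 6.
By inclusion–exclusion: 1287 − 399 + 6 = 894.

894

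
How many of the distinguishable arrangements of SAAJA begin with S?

Fix S in the first position and arrange the remaining 4 letters.
Those 4 letters have A appearing 3 times, giving (4)!/(3!) = 4.

4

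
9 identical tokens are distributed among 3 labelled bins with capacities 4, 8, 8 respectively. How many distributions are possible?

By stars and bars, unrestricted non-negative solutions to x_1+…+x_3 = 9 number C(9+2,2) = 55.
Subtract solutions that violate a single cap (substitute x_i' = x_i − (cap_i+1)): x_1 ≥ 5 gives C(6,2) = 15; x_2 ≥ 9 gives C(2,2) = 1; x_3 ≥ 9 gives C(2,2) = 1. Together 17.
No two caps can be exceeded simultaneously, so the pair terms are all 0.
By inclusion–exclusion the count is 55 − 17 + 0 = 38.

38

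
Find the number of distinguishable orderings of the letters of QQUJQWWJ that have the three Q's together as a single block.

180

Treat the 3 copies of Q as a single block. The multiset to arrange is then {QQQ, J, J, U, W, W}, 6 items in all.
That gives (6)!/(2!·2!) = 180 arrangements.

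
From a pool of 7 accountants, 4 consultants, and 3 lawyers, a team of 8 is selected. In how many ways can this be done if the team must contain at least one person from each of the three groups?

With no constraint there are C(14,8) = 3003 possible selections.
Subtract selections that omit an entire group: no accountants → C(7,8) = 0; no consultants → C(10,8) = 45; no lawyers → C(11,8) = 165.
Add back selections omitting two groups (i.e. drawn from a single group): C(7,8) + C(4,8) + C(3,8) = 0.
By inclusion–exclusion: 3003 − 210 + 0 = 2793.

2793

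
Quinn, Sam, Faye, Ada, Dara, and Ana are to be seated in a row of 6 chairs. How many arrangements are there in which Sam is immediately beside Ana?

Place the 4 others and the Sam-Ana pair as 5 objects in a line; the pair has 2 internal arrangements.
So the count is 2·(5)! = 240.

240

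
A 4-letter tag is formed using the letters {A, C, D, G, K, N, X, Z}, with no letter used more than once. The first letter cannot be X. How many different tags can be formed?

1470

The first letter has 8−1 = 7 choices (anything except X).
The remaining 3 letters are filled from the other 7 symbols without repetition: 7 × 6 × 5 = 210.
Total: 7 × 210 = 1470.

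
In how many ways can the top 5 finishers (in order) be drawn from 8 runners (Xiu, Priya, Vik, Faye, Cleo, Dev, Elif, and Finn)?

This is an ordered selection of 5 from 8: P(8,5).
That gives 8 × 7 × 6 × 5 × 4 = 6720.

6720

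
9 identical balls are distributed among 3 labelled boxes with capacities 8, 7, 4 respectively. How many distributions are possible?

36

Ignoring the caps, the number of non-negative solutions to x_1+…+x_3 = 9 is C(11,2) = 55.
Subtract solutions that violate a single cap (substitute x_i' = x_i − (cap_i+1)): x_1 ≥ 9 gives C(2,2) = 1; x_2 ≥ 8 gives C(3,2) = 3; x_3 ≥ 5 gives C(6,2) = 15. Together 19.
No two caps can be exceeded simultaneously, so the pair terms are all 0.
By inclusion–exclusion the count is 55 − 19 + 0 = 36.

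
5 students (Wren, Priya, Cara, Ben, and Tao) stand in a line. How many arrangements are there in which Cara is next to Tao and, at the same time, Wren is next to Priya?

Treat {Cara,Tao} as one block (2 orders) and {Wren,Priya} as another (2 orders).
That leaves 3 units to arrange: 2 × 2 × 3! = 4 × 6 = 24.

24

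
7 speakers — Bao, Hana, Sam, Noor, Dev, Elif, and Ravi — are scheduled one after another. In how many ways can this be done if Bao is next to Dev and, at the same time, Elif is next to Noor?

Treat {Bao,Dev} as one block (2 orders) and {Elif,Noor} as another (2 orders).
That leaves 5 units to arrange: 2 × 2 × 5! = 4 × 120 = 480.

480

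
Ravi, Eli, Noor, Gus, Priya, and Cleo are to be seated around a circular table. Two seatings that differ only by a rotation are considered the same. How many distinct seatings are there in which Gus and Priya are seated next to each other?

48

Treat {Gus, Priya} as one unit (2 internal orders) and seat the resulting 5 units around the table: (4)! circular arrangements.
So 2 × (4)! = 2 × 24 = 48.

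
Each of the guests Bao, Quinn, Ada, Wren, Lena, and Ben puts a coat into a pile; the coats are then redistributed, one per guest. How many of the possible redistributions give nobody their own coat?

This is the derangement count D_6: permutations of 6 items with no fixed point.
By inclusion–exclusion this is Σ_{j=0}^{6} (−1)^j C(6,j)·(6−j)!.
Computing: 720 − 720 + 360 − 120 + 30 − 6 + 1 = 265.

265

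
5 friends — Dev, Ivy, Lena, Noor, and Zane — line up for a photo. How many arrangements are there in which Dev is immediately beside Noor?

Treat {Dev, Noor} as a single unit. There are 4 units to order, and the pair itself can be ordered 2 ways.
So the count is 2·(4)! = 48.

48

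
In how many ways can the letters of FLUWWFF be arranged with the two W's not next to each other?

300

There are 7!/(3!·2!) = 420 arrangements of FLUWWFF in total.
Arrangements with the W's together: treat WW as one letter, giving (6)!/(3!) = 120.
Subtracting, 420 − 120 = 300 arrangements keep the W's apart.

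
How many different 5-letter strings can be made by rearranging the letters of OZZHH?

Letter multiplicities in OZZHH: H×2, O×1, Z×2.
Dividing 5! = 120 by 2!·2! = 4 for the repeated letters gives 30.

30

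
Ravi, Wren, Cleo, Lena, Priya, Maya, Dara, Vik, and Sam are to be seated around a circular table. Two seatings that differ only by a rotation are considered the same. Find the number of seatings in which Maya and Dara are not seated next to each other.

30240

All circular seatings of 9 people number (8)! = 40320.
Those with Maya next to Dara: fuse the pair into one unit and seat 8 units around a circle — 2·(7)! = 10080.
Subtracting, 40320 − 10080 = 30240.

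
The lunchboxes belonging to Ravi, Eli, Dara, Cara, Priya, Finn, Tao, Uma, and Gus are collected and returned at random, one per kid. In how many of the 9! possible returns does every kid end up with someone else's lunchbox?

133496

This is the derangement count D_9: permutations of 9 items with no fixed point.
By inclusion–exclusion this is Σ_{j=0}^{9} (−1)^j C(9,j)·(9−j)!.
Computing: 362880 − 362880 + 181440 − 60480 + 15120 − 3024 + 504 − 72 + 9 − 1 = 133496.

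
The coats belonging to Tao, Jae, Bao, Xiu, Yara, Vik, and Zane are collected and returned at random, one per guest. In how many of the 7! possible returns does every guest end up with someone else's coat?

1854

Let Aᵢ be the assignments in which guest i gets their own coat. We want the size of the complement of A₁∪…∪A_7.
By inclusion–exclusion this is Σ_{j=0}^{7} (−1)^j C(7,j)·(7−j)!.
Computing: 5040 − 5040 + 2520 − 840 + 210 − 42 + 7 − 1 = 1854.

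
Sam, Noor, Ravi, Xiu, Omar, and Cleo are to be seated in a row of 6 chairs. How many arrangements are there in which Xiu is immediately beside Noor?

Glue Xiu and Noor into one block (2 internal orders), leaving 5 units to arrange in a row.
That gives 2 × 5! = 2 × 120 = 240.

240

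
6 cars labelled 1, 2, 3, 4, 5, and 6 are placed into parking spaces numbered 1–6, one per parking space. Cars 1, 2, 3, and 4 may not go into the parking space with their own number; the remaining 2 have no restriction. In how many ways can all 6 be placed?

Let Aᵢ (for 1 ≤ i ≤ 4) be the placements that put car i in its forbidden parking space. Any j of these fix j positions, leaving (6−j)! ways to fill the rest, and there are C(4,j) ways to pick which j.
By inclusion–exclusion, the number of valid placements is Σ_{j=0}^{4} (−1)^j C(4,j)·(6−j)!.
Computing: 720 − 480 + 144 − 24 + 2 = 362.

362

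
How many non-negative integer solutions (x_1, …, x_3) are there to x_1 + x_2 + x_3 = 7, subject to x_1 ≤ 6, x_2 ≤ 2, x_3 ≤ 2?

8

Without the upper bounds there are C(9,2) = 36 ways to split 7 among 3 variables.
Subtract solutions that violate a single cap (substitute x_i' = x_i − (cap_i+1)): x_1 ≥ 7 gives C(2,2) = 1; x_2 ≥ 3 gives C(6,2) = 15; x_3 ≥ 3 gives C(6,2) = 15. Together 31.
Add back pairs where two caps are both exceeded: 0 + 0 + 3 = 3.
By inclusion–exclusion the count is 36 − 31 + 3 = 8.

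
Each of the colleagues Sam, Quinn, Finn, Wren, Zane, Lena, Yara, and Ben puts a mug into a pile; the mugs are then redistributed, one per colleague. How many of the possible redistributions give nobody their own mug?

Let Aᵢ be the assignments in which colleague i gets their own mug. We want the size of the complement of A₁∪…∪A_8.
By inclusion–exclusion this is Σ_{j=0}^{8} (−1)^j C(8,j)·(8−j)!.
Computing: 40320 − 40320 + 20160 − 6720 + 1680 − 336 + 56 − 8 + 1 = 14833.

14833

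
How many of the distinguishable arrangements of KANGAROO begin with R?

With the first slot taken by R, it remains to arrange the other 7 letters (KANGAOO).
Those 7 letters have A appearing twice and O appearing twice, giving (7)!/(2!·2!) = 1260.

1260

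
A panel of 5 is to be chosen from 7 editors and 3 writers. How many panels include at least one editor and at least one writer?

Unrestricted: C(10,5) = 252 ways to pick any 5 of the 10.
Selections missing a whole group: no editors → C(3,5) = 0; no writers → C(7,5) = 21.
Both groups omitted at once is impossible, so 252 − 21 = 231.

231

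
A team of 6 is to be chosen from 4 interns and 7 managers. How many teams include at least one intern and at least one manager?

455

With no constraint there are C(11,6) = 462 possible selections.
Subtract selections that omit an entire group: no interns → C(7,6) = 7; no managers → C(4,6) = 0.
Both groups omitted at once is impossible, so 462 − 7 = 455.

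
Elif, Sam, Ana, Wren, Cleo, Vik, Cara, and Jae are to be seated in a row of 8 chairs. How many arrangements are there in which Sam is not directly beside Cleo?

There are 8! = 40320 arrangements in all. If Sam and Cleo are adjacent, merging them into one block gives 2·(7)! = 10080 arrangements.
So 40320 − 10080 = 30240 arrangements keep them apart.

30240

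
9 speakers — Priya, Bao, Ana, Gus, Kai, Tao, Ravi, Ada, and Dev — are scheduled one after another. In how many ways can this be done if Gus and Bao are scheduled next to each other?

Glue Gus and Bao into one block (2 internal orders), leaving 8 units to arrange in a row.
That gives 2 × 8! = 2 × 40320 = 80640.

80640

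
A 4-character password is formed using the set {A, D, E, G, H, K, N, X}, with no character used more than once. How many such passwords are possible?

This is a permutation of 4 out of 8: P(8,4) = 8!/4!.
That product is 8 × 7 × 6 × 5 = 1680.

1680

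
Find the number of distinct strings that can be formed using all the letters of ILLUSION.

10080

ILLUSION has 8 letters with I appearing twice and L appearing twice.
The number of distinct arrangements is 8!/(2!·2!) = 40320/4 = 10080.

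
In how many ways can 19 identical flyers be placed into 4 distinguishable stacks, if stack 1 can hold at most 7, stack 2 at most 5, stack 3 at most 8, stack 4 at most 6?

115

Without the upper bounds there are C(22,3) = 1540 ways to split 19 among 4 stacks.
Subtract solutions that violate a single cap (substitute x_i' = x_i − (cap_i+1)): x_1 ≥ 8 gives C(14,3) = 364; x_2 ≥ 6 gives C(16,3) = 560; x_3 ≥ 9 gives C(13,3) = 286; x_4 ≥ 7 gives C(15,3) = 455. Together 1665.
Add back pairs where two caps are both exceeded: 56 + 10 + 35 + 35 + 84 + 20 = 240.
By inclusion–exclusion the count is 1540 − 1665 + 240 = 115.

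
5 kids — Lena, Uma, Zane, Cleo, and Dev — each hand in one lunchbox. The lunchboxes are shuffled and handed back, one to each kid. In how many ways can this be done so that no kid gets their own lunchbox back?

Count assignments avoiding every fixed point. For any j of the 5 kids fixed to their own lunchbox, the other 5−j can be arranged in (5−j)! ways.
By inclusion–exclusion this is Σ_{j=0}^{5} (−1)^j C(5,j)·(5−j)!.
Computing: 120 − 120 + 60 − 20 + 5 − 1 = 44.

44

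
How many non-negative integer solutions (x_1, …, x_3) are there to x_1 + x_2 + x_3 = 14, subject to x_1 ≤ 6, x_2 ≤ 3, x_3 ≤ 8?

By stars and bars, unrestricted non-negative solutions to x_1+…+x_3 = 14 number C(14+2,2) = 120.
Subtract solutions that violate a single cap (substitute x_i' = x_i − (cap_i+1)): x_1 ≥ 7 gives C(9,2) = 36; x_2 ≥ 4 gives C(12,2) = 66; x_3 ≥ 9 gives C(7,2) = 21. Together 123.
Add back pairs where two caps are both exceeded: 10 + 0 + 3 = 13.
By inclusion–exclusion the count is 120 − 123 + 13 = 10.

10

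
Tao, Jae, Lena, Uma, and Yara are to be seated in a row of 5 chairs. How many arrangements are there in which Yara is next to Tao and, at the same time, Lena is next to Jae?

Treat {Yara,Tao} as one block (2 orders) and {Lena,Jae} as another (2 orders).
That leaves 3 units to arrange: 2 × 2 × 3! = 4 × 6 = 24.

24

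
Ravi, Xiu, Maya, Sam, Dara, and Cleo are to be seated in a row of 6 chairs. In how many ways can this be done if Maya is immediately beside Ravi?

Treat {Maya, Ravi} as a single unit. There are 5 units to order, and the pair itself can be ordered 2 ways.
That gives 2 × 5! = 2 × 120 = 240.

240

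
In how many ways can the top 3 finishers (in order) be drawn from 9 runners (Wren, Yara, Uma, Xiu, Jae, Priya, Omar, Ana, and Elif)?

This is an ordered selection of 3 from 9: P(9,3).
That gives 9 × 8 × 7 = 504.

504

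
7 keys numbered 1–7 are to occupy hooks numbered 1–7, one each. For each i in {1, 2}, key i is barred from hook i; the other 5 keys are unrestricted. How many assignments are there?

3720

Let Aᵢ (for i ∈ {1, 2}) be the placements that put key i in its forbidden hook. Any j of these fix j positions, leaving (7−j)! ways to fill the rest, and there are C(2,j) ways to pick which j.
By inclusion–exclusion, the number of valid placements is Σ_{j=0}^{2} (−1)^j C(2,j)·(7−j)!.
Computing: 5040 − 1440 + 120 = 3720.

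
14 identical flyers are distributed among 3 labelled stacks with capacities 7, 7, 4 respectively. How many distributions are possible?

Ignoring the caps, the number of non-negative solutions to x_1+…+x_3 = 14 is C(16,2) = 120.
Subtract solutions that violate a single cap (substitute x_i' = x_i − (cap_i+1)): x_1 ≥ 8 gives C(8,2) = 28; x_2 ≥ 8 gives C(8,2) = 28; x_3 ≥ 5 gives C(11,2) = 55. Together 111.
Add back pairs where two caps are both exceeded: 0 + 3 + 3 = 6.
By inclusion–exclusion the count is 120 − 111 + 6 = 15.

15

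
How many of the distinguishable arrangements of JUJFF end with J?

Fix J in the last position and arrange the remaining 4 letters.
Those 4 letters have F appearing twice, giving (4)!/(2!) = 12.

12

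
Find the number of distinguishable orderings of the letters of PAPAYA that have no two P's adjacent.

40

There are 6!/(3!·2!) = 60 arrangements of PAPAYA in total.
If the two P's are adjacent, glue them into one block, leaving 5 items to arrange: (5)!/(3!) = 20 ways.
Hence 60 − 20 = 40.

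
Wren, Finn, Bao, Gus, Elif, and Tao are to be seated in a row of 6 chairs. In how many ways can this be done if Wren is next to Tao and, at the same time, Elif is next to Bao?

96

Treat {Wren,Tao} as one block (2 orders) and {Elif,Bao} as another (2 orders).
That leaves 4 units to arrange: 2 × 2 × 4! = 4 × 24 = 96.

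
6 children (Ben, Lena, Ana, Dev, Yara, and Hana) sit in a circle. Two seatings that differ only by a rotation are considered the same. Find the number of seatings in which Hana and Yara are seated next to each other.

48

Treat {Hana, Yara} as one unit (2 internal orders) and seat the resulting 5 units around the table: (4)! circular arrangements.
So 2 × (4)! = 2 × 24 = 48.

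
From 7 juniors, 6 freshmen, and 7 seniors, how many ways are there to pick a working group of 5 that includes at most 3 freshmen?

15288

Split by how many freshmen are chosen (0 through 3).
Sum: C(6,0)·C(14,5) + C(6,1)·C(14,4) + C(6,2)·C(14,3) + C(6,3)·C(14,2) = 2002 + 6006 + 5460 + 1820 = 15288.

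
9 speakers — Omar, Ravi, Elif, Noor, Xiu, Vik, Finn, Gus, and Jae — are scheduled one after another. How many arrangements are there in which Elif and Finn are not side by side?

There are 9! = 362880 arrangements in all. If Elif and Finn are adjacent, merging them into one block gives 2·(8)! = 80640 arrangements.
Complementary counting: 362880 − 80640 = 282240.

282240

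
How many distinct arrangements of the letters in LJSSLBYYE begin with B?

Fix B in the first position and arrange the remaining 8 letters.
Those 8 letters have L appearing twice, S appearing twice, and Y appearing twice, giving (8)!/(2!·2!·2!) = 5040.

5040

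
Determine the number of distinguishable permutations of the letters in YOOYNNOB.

1680

The 8 letters of YOOYNNOB have repeats: N appearing twice, O appearing 3 times, and Y appearing twice.
So there are 8! / (3!·2!·2!) = 1680 distinguishable arrangements.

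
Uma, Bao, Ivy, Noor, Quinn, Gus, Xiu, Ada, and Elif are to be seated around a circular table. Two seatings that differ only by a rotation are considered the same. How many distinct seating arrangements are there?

40320

Fix one person's seat to break rotational symmetry; the remaining 8 people can be arranged in (8)! = 40320 ways.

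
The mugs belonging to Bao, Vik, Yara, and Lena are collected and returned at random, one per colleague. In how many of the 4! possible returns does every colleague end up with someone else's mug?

This is the derangement count D_4: permutations of 4 items with no fixed point.
By inclusion–exclusion this is Σ_{j=0}^{4} (−1)^j C(4,j)·(4−j)!.
Computing: 24 − 24 + 12 − 4 + 1 = 9.

9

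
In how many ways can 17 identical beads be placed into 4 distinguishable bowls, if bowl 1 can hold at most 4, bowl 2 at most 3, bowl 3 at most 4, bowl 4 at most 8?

Without the upper bounds there are C(20,3) = 1140 ways to split 17 among 4 bowls.
Subtract solutions that violate a single cap (substitute x_i' = x_i − (cap_i+1)): x_1 ≥ 5 gives C(15,3) = 455; x_2 ≥ 4 gives C(16,3) = 560; x_3 ≥ 5 gives C(15,3) = 455; x_4 ≥ 9 gives C(11,3) = 165. Together 1635.
Add back pairs where two caps are both exceeded: 165 + 120 + 20 + 165 + 35 + 20 = 525.
Subtract triples: 20 + 0 + 0 + 0 = 20.
By inclusion–exclusion the count is 1140 − 1635 + 525 − 20 = 10.

10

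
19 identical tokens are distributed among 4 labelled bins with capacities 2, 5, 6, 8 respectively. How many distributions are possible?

Without the upper bounds there are C(22,3) = 1540 ways to split 19 among 4 bins.
Subtract solutions that violate a single cap (substitute x_i' = x_i − (cap_i+1)): x_1 ≥ 3 gives C(19,3) = 969; x_2 ≥ 6 gives C(16,3) = 560; x_3 ≥ 7 gives C(15,3) = 455; x_4 ≥ 9 gives C(13,3) = 286. Together 2270.
Add back pairs where two caps are both exceeded: 286 + 220 + 120 + 84 + 35 + 20 = 765.
Subtract triples: 20 + 4 + 1 + 0 = 25.
By inclusion–exclusion the count is 1540 − 2270 + 765 − 25 = 10.

10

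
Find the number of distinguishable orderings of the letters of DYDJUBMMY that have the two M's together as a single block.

10080

Treat the 2 copies of M as a single block. The multiset to arrange is then {MM, B, D, D, J, U, Y, Y}, 8 items in all.
That gives (8)!/(2!·2!) = 10080 arrangements.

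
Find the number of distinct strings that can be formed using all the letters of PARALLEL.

3360

PARALLEL has 8 letters with A appearing twice and L appearing 3 times.
So there are 8! / (3!·2!) = 3360 distinguishable arrangements.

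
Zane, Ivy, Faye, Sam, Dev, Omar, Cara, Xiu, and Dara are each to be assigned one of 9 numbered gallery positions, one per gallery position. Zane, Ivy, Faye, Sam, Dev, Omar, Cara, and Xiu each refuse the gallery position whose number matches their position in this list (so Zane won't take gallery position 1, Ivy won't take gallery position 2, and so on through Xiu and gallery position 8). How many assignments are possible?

148329

Let Aᵢ (for 1 ≤ i ≤ 8) be the placements that put person i in their forbidden gallery position. Any j of these fix j positions, leaving (9−j)! ways to fill the rest, and there are C(8,j) ways to pick which j.
By inclusion–exclusion, the number of valid placements is Σ_{j=0}^{8} (−1)^j C(8,j)·(9−j)!.
Computing: 362880 − 322560 + 141120 − 40320 + 8400 − 1344 + 168 − 16 + 1 = 148329.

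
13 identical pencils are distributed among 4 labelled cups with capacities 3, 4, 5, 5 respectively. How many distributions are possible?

By stars and bars, unrestricted non-negative solutions to x_1+…+x_4 = 13 number C(13+3,3) = 560.
Subtract solutions that violate a single cap (substitute x_i' = x_i − (cap_i+1)): x_1 ≥ 4 gives C(12,3) = 220; x_2 ≥ 5 gives C(11,3) = 165; x_3 ≥ 6 gives C(10,3) = 120; x_4 ≥ 6 gives C(10,3) = 120. Together 625.
Add back pairs where two caps are both exceeded: 35 + 20 + 20 + 10 + 10 + 4 = 99.
By inclusion–exclusion the count is 560 − 625 + 99 = 34.

34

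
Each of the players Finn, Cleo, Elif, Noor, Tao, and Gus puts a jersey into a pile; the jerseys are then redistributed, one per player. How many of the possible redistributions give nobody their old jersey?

Count assignments avoiding every fixed point. For any j of the 6 players fixed to their old jersey, the other 6−j can be arranged in (6−j)! ways.
By inclusion–exclusion this is Σ_{j=0}^{6} (−1)^j C(6,j)·(6−j)!.
Computing: 720 − 720 + 360 − 120 + 30 − 6 + 1 = 265.

265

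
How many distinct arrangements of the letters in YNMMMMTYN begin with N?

Fix N in the first position and arrange the remaining 8 letters.
Those 8 letters have M appearing 4 times and Y appearing twice, giving (8)!/(4!·2!) = 840.

840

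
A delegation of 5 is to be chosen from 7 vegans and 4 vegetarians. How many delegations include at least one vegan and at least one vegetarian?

441

Unrestricted: C(11,5) = 462 ways to pick any 5 of the 11.
Subtract selections that omit an entire group: no vegans → C(4,5) = 0; no vegetarians → C(7,5) = 21.
Both groups omitted at once is impossible, so 462 − 21 = 441.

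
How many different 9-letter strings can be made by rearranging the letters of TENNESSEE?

TENNESSEE has 9 letters with E appearing 4 times, N appearing twice, and S appearing twice.
The number of distinct arrangements is 9!/(4!·2!·2!) = 362880/96 = 3780.

3780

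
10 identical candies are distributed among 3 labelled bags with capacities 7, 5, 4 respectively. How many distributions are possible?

Ignoring the caps, the number of non-negative solutions to x_1+…+x_3 = 10 is C(12,2) = 66.
Subtract solutions that violate a single cap (substitute x_i' = x_i − (cap_i+1)): x_1 ≥ 8 gives C(4,2) = 6; x_2 ≥ 6 gives C(6,2) = 15; x_3 ≥ 5 gives C(7,2) = 21. Together 42.
No two caps can be exceeded simultaneously, so the pair terms are all 0.
By inclusion–exclusion the count is 66 − 42 + 0 = 24.

24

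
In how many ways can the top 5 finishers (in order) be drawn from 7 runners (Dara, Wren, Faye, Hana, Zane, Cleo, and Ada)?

2520

This is an ordered selection of 5 from 7: P(7,5).
That gives 7 × 6 × 5 × 4 × 3 = 2520.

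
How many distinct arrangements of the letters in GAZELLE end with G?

With the last slot taken by G, it remains to arrange the other 6 letters (AZELLE).
Those 6 letters have E appearing twice and L appearing twice, giving (6)!/(2!·2!) = 180.

180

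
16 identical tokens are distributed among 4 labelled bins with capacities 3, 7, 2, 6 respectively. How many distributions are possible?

Without the upper bounds there are C(19,3) = 969 ways to split 16 among 4 bins.
Subtract solutions that violate a single cap (substitute x_i' = x_i − (cap_i+1)): x_1 ≥ 4 gives C(15,3) = 455; x_2 ≥ 8 gives C(11,3) = 165; x_3 ≥ 3 gives C(16,3) = 560; x_4 ≥ 7 gives C(12,3) = 220. Together 1400.
Add back pairs where two caps are both exceeded: 35 + 220 + 56 + 56 + 4 + 84 = 455.
Subtract triples: 4 + 0 + 10 + 0 = 14.
By inclusion–exclusion the count is 969 − 1400 + 455 − 14 = 10.

10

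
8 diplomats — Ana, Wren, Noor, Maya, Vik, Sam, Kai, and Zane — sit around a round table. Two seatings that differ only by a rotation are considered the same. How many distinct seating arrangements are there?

Seat Ana anywhere (absorbing the rotational symmetry), then permute the other 7: (7)! = 5040.

5040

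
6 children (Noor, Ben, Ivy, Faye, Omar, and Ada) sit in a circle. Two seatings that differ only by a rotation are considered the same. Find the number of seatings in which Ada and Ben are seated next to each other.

Treat {Ada, Ben} as one unit (2 internal orders) and seat the resulting 5 units around the table: (4)! circular arrangements.
So 2 × (4)! = 2 × 24 = 48.

48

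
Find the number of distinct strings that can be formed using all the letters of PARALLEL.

PARALLEL has 8 letters with A appearing twice and L appearing 3 times.
So there are 8! / (3!·2!) = 3360 distinguishable arrangements.

3360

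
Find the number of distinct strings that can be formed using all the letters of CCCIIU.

Letter multiplicities in CCCIIU: C×3, I×2, U×1.
So there are 6! / (3!·2!) = 60 distinguishable arrangements.

60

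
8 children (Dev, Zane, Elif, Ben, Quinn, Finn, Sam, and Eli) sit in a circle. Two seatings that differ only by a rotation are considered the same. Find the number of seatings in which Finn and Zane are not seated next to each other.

Without the restriction there are (7)! = 5040 seatings.
Seatings with Finn beside Zane: treat them as a block with 2 internal orders, giving 2 × (6)! = 1440.
Subtracting, 5040 − 1440 = 3600.

3600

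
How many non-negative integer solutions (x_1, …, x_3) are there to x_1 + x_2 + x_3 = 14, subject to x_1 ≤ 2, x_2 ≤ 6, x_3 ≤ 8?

By stars and bars, unrestricted non-negative solutions to x_1+…+x_3 = 14 number C(14+2,2) = 120.
Subtract solutions that violate a single cap (substitute x_i' = x_i − (cap_i+1)): x_1 ≥ 3 gives C(13,2) = 78; x_2 ≥ 7 gives C(9,2) = 36; x_3 ≥ 9 gives C(7,2) = 21. Together 135.
Add back pairs where two caps are both exceeded: 15 + 6 + 0 = 21.
By inclusion–exclusion the count is 120 − 135 + 21 = 6.

6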